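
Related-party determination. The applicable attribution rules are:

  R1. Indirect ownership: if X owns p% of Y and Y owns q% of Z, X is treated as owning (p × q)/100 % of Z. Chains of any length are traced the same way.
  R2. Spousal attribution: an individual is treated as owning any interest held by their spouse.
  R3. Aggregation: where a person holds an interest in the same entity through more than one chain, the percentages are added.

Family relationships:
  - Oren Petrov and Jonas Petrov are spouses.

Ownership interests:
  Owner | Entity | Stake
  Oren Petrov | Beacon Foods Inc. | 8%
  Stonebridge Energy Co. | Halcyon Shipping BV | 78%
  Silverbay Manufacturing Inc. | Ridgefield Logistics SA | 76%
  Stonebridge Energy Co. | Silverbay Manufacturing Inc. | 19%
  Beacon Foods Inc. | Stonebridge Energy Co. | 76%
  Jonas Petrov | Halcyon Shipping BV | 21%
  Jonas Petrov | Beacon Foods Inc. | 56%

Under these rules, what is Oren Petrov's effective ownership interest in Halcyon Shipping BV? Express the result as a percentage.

58.9392%

By spousal attribution (R2), Oren Petrov is treated as also owning Jonas Petrov's interest in Beacon Foods Inc, giving 8% + 56% = 64%.
By spousal attribution (R2), Oren Petrov is treated as owning Jonas Petrov's 21% interest in Halcyon Shipping BV.
Chain via Beacon Foods Inc. → Stonebridge Energy Co. (R1): 64% × 76% × 78% = 37.9392% of Halcyon Shipping BV.
Direct interest in Halcyon Shipping BV: 21%.
Aggregating (R3): 37.9392% + 21% = 58.9392%.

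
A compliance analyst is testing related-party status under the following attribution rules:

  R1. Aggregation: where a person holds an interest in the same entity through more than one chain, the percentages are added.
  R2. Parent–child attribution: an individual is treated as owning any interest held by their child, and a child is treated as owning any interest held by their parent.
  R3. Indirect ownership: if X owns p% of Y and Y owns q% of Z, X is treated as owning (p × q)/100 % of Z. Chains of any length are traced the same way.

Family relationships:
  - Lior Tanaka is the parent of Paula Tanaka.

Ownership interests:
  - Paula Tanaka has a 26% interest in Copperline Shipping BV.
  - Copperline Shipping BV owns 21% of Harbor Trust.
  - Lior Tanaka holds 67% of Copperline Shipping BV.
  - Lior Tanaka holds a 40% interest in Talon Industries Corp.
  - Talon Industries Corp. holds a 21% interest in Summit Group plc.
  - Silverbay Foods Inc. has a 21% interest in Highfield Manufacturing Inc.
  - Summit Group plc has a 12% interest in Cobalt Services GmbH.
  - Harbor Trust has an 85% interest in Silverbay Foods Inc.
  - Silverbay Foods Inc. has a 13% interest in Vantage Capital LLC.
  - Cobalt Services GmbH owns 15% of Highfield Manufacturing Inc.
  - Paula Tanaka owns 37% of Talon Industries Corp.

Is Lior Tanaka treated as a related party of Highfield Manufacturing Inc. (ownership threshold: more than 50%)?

By parent–child attribution (R2), Lior Tanaka is treated as also owning Paula Tanaka's interest in Copperline Shipping BV, giving 67% + 26% = 93%.
By parent–child attribution (R2), Lior Tanaka is treated as also owning Paula Tanaka's interest in Talon Industries Corp, giving 40% + 37% = 77%.
Chain via Copperline Shipping BV → Harbor Trust → Silverbay Foods Inc. (R3): 93% × 21% × 85% × 21% = 3.486105% of Highfield Manufacturing Inc.
Chain via Talon Industries Corp. → Summit Group plc → Cobalt Services GmbH (R3): 77% × 21% × 12% × 15% = 0.29106% of Highfield Manufacturing Inc.
Aggregating (R1): 3.486105% + 0.29106% = 3.777165%.
3.777165% does not exceed the 50% threshold, so Lior is not a related party to Highfield Manufacturing Inc.

No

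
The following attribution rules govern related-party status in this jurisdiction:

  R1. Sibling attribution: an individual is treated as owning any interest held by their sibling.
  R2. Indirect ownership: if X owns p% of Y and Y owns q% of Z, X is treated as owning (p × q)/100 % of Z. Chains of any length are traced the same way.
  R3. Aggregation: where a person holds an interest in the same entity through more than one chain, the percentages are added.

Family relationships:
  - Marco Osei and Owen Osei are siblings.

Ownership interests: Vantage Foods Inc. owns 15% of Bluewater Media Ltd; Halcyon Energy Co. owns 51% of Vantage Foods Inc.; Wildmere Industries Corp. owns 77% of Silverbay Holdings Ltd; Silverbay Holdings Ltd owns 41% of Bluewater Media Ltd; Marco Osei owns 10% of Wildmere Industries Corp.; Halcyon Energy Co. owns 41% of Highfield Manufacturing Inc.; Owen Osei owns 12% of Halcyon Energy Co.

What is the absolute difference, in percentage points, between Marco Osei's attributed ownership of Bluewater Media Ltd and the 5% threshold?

0.925

By sibling attribution (R1), Marco Osei is treated as owning Owen Osei's 12% interest in Halcyon Energy Co.
Chain via Wildmere Industries Corp. → Silverbay Holdings Ltd (R2): 10% × 77% × 41% = 3.157% of Bluewater Media Ltd.
Chain via Halcyon Energy Co. → Vantage Foods Inc. (R2): 12% × 51% × 15% = 0.918% of Bluewater Media Ltd.
Aggregating (R3): 3.157% + 0.918% = 4.075%.
4.075% falls short of the 5% threshold by 0.925 percentage points.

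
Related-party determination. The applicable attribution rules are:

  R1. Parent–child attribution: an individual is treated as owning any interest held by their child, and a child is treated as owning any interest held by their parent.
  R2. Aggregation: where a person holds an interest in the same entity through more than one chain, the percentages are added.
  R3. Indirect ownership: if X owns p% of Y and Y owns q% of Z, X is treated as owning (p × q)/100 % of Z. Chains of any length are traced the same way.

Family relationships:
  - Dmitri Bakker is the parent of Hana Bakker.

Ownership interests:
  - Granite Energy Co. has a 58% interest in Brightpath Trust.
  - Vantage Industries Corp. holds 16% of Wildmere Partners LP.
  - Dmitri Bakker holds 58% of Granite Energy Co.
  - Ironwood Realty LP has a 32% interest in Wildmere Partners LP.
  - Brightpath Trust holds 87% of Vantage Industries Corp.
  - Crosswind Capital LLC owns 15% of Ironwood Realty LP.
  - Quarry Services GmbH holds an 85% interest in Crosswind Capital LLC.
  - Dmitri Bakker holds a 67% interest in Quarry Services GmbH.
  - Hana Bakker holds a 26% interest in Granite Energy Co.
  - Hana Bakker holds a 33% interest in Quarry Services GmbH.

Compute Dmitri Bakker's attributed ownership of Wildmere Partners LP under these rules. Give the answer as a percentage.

10.861824%

By parent–child attribution (R1), Dmitri Bakker is treated as also owning Hana Bakker's interest in Quarry Services GmbH, giving 67% + 33% = 100%.
By parent–child attribution (R1), Dmitri Bakker is treated as also owning Hana Bakker's interest in Granite Energy Co, giving 58% + 26% = 84%.
Chain via Quarry Services GmbH → Crosswind Capital LLC → Ironwood Realty LP (R3): 100% × 85% × 15% × 32% = 4.08% of Wildmere Partners LP.
Chain via Granite Energy Co. → Brightpath Trust → Vantage Industries Corp. (R3): 84% × 58% × 87% × 16% = 6.781824% of Wildmere Partners LP.
Aggregating (R2): 4.08% + 6.781824% = 10.861824%.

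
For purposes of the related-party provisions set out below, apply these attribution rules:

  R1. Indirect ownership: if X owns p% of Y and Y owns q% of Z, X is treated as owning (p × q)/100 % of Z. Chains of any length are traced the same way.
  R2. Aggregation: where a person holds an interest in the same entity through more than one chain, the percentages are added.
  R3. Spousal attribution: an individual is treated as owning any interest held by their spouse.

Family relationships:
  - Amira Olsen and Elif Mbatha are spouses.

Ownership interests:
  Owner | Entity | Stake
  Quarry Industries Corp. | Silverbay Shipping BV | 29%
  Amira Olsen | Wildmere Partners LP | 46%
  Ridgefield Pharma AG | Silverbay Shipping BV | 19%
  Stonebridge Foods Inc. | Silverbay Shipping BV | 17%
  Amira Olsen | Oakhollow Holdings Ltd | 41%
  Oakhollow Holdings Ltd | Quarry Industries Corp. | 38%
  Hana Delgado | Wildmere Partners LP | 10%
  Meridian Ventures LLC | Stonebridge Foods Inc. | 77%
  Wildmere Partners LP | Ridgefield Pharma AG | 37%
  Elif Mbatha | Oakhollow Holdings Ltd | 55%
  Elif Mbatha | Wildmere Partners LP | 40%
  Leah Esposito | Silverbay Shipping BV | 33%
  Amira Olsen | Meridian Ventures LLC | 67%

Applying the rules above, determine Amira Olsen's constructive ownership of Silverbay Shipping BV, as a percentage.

By spousal attribution (R3), Amira Olsen is treated as also owning Elif Mbatha's interest in Wildmere Partners LP, giving 46% + 40% = 86%.
By spousal attribution (R3), Amira Olsen is treated as also owning Elif Mbatha's interest in Oakhollow Holdings Ltd, giving 41% + 55% = 96%.
Chain via Meridian Ventures LLC → Stonebridge Foods Inc. (R1): 67% × 77% × 17% = 8.7703% of Silverbay Shipping BV.
Chain via Wildmere Partners LP → Ridgefield Pharma AG (R1): 86% × 37% × 19% = 6.0458% of Silverbay Shipping BV.
Chain via Oakhollow Holdings Ltd → Quarry Industries Corp. (R1): 96% × 38% × 29% = 10.5792% of Silverbay Shipping BV.
Aggregating (R2): 8.7703% + 6.0458% + 10.5792% = 25.3953%.

25.3953%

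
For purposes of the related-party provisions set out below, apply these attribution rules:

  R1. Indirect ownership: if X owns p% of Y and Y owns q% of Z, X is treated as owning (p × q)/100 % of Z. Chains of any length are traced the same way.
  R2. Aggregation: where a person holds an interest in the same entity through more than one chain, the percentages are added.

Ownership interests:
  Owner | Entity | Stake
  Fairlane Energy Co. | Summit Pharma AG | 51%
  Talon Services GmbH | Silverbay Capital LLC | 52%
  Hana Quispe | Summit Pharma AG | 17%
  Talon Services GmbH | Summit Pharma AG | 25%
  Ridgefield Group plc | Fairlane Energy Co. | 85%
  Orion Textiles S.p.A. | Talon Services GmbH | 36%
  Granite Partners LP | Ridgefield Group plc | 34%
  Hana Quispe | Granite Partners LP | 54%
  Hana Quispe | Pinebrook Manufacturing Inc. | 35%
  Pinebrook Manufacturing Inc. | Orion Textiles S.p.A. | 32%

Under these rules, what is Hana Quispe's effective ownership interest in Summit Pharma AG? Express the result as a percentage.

25.96706%

Chain via Pinebrook Manufacturing Inc. → Orion Textiles S.p.A. → Talon Services GmbH (R1): 35% × 32% × 36% × 25% = 1.008% of Summit Pharma AG.
Chain via Granite Partners LP → Ridgefield Group plc → Fairlane Energy Co. (R1): 54% × 34% × 85% × 51% = 7.95906% of Summit Pharma AG.
Direct interest in Summit Pharma AG: 17%.
Aggregating (R2): 1.008% + 7.95906% + 17% = 25.96706%.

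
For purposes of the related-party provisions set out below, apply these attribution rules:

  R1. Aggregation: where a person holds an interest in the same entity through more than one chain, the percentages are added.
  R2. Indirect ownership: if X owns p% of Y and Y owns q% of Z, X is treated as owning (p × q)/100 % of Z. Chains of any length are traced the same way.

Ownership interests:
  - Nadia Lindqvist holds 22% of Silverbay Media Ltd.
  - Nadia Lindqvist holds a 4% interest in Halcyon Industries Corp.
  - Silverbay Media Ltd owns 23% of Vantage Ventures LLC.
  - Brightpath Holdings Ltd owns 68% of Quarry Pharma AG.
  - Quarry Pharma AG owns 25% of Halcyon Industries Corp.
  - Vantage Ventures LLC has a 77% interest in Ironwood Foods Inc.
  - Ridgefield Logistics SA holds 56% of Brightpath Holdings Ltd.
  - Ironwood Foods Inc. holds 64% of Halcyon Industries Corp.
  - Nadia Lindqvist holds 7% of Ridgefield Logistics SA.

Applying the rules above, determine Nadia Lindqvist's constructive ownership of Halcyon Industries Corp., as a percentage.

7.159968%

Chain via Ridgefield Logistics SA → Brightpath Holdings Ltd → Quarry Pharma AG (R2): 7% × 56% × 68% × 25% = 0.6664% of Halcyon Industries Corp.
Chain via Silverbay Media Ltd → Vantage Ventures LLC → Ironwood Foods Inc. (R2): 22% × 23% × 77% × 64% = 2.493568% of Halcyon Industries Corp.
Direct interest in Halcyon Industries Corp: 4%.
Aggregating (R1): 0.6664% + 2.493568% + 4% = 7.159968%.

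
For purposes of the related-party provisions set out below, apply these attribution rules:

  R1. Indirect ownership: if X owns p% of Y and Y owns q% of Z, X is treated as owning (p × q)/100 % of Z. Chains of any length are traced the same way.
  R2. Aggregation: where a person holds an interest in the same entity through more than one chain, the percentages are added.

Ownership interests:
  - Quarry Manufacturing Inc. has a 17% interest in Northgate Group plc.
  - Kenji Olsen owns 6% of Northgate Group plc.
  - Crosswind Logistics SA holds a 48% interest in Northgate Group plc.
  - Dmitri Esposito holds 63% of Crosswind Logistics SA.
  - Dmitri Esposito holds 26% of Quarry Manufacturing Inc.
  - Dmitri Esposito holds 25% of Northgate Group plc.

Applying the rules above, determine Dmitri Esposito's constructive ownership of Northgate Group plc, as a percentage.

Chain via Quarry Manufacturing Inc. (R1): 26% × 17% = 4.42% of Northgate Group plc.
Chain via Crosswind Logistics SA (R1): 63% × 48% = 30.24% of Northgate Group plc.
Direct interest in Northgate Group plc: 25%.
Aggregating (R2): 4.42% + 30.24% + 25% = 59.66%.

59.66%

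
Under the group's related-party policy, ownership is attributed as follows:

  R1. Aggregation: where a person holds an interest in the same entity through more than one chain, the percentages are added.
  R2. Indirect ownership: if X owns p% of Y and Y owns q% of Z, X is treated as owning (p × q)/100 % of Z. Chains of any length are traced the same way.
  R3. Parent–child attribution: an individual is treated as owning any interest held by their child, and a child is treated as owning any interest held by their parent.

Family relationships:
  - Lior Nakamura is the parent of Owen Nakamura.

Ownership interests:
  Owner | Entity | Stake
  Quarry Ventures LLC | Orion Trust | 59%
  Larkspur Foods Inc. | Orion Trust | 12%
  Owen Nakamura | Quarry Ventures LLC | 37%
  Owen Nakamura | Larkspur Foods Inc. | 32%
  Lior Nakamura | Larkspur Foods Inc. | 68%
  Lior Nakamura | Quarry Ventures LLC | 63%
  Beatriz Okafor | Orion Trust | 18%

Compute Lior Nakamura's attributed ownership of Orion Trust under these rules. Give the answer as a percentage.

71%

By parent–child attribution (R3), Lior Nakamura is treated as also owning Owen Nakamura's interest in Larkspur Foods Inc, giving 68% + 32% = 100%.
By parent–child attribution (R3), Lior Nakamura is treated as also owning Owen Nakamura's interest in Quarry Ventures LLC, giving 63% + 37% = 100%.
Chain via Larkspur Foods Inc. (R2): 100% × 12% = 12% of Orion Trust.
Chain via Quarry Ventures LLC (R2): 100% × 59% = 59% of Orion Trust.
Aggregating (R1): 12% + 59% = 71%.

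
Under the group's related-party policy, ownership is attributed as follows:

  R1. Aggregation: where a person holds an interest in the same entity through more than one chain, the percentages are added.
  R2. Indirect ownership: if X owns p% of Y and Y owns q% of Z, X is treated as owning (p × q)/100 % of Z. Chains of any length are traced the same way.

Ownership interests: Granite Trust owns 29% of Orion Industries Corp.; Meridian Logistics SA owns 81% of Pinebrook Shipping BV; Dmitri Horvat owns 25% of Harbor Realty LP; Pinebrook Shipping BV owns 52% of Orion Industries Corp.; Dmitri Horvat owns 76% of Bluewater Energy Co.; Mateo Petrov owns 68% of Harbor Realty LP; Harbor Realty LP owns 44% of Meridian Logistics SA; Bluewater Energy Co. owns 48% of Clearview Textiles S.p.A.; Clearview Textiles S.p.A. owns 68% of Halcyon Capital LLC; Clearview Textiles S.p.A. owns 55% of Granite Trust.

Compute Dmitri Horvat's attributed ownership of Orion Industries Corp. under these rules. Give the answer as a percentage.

Chain via Harbor Realty LP → Meridian Logistics SA → Pinebrook Shipping BV (R2): 25% × 44% × 81% × 52% = 4.6332% of Orion Industries Corp.
Chain via Bluewater Energy Co. → Clearview Textiles S.p.A. → Granite Trust (R2): 76% × 48% × 55% × 29% = 5.81856% of Orion Industries Corp.
Aggregating (R1): 4.6332% + 5.81856% = 10.45176%.

10.45176%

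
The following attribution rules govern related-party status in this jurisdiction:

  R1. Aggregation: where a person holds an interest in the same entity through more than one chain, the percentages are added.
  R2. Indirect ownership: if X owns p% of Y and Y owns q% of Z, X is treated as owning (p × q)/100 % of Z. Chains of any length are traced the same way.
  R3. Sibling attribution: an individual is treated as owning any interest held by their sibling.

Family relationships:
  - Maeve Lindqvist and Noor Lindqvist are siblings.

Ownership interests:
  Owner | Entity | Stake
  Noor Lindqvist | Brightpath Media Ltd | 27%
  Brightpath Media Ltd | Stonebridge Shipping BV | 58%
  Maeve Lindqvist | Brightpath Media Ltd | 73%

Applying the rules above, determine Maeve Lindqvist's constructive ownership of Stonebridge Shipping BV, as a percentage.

58%

By sibling attribution (R3), Maeve Lindqvist is treated as also owning Noor Lindqvist's interest in Brightpath Media Ltd, giving 73% + 27% = 100%.
Chain via Brightpath Media Ltd (R2): 100% × 58% = 58% of Stonebridge Shipping BV.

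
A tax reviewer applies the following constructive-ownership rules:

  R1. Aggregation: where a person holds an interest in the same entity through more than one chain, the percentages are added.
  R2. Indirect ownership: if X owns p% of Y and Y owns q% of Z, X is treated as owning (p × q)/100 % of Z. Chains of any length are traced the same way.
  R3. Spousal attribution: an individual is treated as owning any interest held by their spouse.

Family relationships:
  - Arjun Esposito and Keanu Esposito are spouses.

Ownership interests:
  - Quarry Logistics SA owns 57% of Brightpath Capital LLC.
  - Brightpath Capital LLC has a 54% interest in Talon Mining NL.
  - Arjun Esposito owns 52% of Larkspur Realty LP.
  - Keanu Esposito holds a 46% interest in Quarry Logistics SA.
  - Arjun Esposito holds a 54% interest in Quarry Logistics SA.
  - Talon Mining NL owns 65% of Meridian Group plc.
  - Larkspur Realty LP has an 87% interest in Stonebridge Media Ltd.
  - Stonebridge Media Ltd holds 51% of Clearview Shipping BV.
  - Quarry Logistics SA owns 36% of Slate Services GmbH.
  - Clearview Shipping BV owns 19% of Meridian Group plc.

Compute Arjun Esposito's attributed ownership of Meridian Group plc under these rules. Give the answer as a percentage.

24.390756%

By spousal attribution (R3), Arjun Esposito is treated as also owning Keanu Esposito's interest in Quarry Logistics SA, giving 54% + 46% = 100%.
Chain via Larkspur Realty LP → Stonebridge Media Ltd → Clearview Shipping BV (R2): 52% × 87% × 51% × 19% = 4.383756% of Meridian Group plc.
Chain via Quarry Logistics SA → Brightpath Capital LLC → Talon Mining NL (R2): 100% × 57% × 54% × 65% = 20.007% of Meridian Group plc.
Aggregating (R1): 4.383756% + 20.007% = 24.390756%.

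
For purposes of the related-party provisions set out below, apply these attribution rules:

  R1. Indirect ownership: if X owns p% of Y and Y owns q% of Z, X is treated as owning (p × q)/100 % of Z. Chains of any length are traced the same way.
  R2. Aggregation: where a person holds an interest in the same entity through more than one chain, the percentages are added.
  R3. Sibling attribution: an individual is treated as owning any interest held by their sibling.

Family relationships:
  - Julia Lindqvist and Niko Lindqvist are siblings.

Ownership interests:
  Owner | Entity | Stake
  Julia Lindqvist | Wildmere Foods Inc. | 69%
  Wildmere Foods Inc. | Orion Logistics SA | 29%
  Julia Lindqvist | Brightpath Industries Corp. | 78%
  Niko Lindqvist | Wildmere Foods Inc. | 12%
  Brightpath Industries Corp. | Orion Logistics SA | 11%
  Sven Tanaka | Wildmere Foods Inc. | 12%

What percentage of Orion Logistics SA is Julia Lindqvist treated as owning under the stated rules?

32.07%

By sibling attribution (R3), Julia Lindqvist is treated as also owning Niko Lindqvist's interest in Wildmere Foods Inc, giving 69% + 12% = 81%.
Chain via Brightpath Industries Corp. (R1): 78% × 11% = 8.58% of Orion Logistics SA.
Chain via Wildmere Foods Inc. (R1): 81% × 29% = 23.49% of Orion Logistics SA.
Aggregating (R2): 8.58% + 23.49% = 32.07%.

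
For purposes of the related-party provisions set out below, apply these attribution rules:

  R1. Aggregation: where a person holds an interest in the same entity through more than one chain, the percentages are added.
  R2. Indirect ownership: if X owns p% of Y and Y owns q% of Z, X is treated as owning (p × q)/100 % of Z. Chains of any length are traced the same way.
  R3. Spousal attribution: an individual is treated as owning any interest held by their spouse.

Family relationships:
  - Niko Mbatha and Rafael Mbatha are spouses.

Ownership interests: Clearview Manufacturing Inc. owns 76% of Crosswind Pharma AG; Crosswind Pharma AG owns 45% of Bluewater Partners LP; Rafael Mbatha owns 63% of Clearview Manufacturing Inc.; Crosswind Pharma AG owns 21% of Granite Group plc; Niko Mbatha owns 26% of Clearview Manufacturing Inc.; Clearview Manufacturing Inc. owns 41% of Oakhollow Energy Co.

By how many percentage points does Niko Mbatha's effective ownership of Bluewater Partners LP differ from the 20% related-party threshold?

By spousal attribution (R3), Niko Mbatha is treated as also owning Rafael Mbatha's interest in Clearview Manufacturing Inc, giving 26% + 63% = 89%.
Chain via Clearview Manufacturing Inc. → Crosswind Pharma AG (R2): 89% × 76% × 45% = 30.438% of Bluewater Partners LP.
30.438% exceeds the 20% threshold by 10.438 percentage points.

10.438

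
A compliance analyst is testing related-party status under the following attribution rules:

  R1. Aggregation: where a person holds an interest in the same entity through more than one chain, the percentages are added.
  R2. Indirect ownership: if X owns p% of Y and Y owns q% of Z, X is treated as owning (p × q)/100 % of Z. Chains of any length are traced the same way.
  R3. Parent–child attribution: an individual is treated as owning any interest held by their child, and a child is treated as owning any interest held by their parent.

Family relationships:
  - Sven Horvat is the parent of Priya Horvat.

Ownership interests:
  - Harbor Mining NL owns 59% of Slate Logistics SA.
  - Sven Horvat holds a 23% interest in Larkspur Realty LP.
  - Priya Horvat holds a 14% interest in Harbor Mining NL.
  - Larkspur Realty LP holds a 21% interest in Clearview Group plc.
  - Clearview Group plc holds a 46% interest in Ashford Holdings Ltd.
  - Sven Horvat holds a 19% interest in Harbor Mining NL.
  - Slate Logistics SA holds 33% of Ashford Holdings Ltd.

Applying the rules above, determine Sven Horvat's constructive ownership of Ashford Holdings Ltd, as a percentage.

By parent–child attribution (R3), Sven Horvat is treated as also owning Priya Horvat's interest in Harbor Mining NL, giving 19% + 14% = 33%.
Chain via Harbor Mining NL → Slate Logistics SA (R2): 33% × 59% × 33% = 6.4251% of Ashford Holdings Ltd.
Chain via Larkspur Realty LP → Clearview Group plc (R2): 23% × 21% × 46% = 2.2218% of Ashford Holdings Ltd.
Aggregating (R1): 6.4251% + 2.2218% = 8.6469%.

8.6469%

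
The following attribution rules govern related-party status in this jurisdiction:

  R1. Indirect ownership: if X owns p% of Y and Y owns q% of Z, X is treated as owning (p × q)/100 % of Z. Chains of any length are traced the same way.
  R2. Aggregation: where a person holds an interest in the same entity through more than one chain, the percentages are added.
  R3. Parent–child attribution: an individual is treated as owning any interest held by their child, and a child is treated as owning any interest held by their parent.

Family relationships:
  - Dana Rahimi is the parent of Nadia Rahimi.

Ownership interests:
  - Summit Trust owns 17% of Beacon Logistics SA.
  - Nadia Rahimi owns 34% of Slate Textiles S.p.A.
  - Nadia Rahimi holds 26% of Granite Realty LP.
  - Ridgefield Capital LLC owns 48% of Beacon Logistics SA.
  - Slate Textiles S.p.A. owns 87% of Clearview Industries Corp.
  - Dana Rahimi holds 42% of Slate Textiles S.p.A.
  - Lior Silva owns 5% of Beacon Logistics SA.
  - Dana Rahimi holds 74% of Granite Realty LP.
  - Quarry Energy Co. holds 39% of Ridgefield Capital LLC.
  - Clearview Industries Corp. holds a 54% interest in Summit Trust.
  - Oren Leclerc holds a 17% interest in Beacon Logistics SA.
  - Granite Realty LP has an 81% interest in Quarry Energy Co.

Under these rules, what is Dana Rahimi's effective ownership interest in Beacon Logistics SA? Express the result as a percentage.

21.233016%

By parent–child attribution (R3), Dana Rahimi is treated as also owning Nadia Rahimi's interest in Slate Textiles S.p.A, giving 42% + 34% = 76%.
By parent–child attribution (R3), Dana Rahimi is treated as also owning Nadia Rahimi's interest in Granite Realty LP, giving 74% + 26% = 100%.
Chain via Slate Textiles S.p.A. → Clearview Industries Corp. → Summit Trust (R1): 76% × 87% × 54% × 17% = 6.069816% of Beacon Logistics SA.
Chain via Granite Realty LP → Quarry Energy Co. → Ridgefield Capital LLC (R1): 100% × 81% × 39% × 48% = 15.1632% of Beacon Logistics SA.
Aggregating (R2): 6.069816% + 15.1632% = 21.233016%.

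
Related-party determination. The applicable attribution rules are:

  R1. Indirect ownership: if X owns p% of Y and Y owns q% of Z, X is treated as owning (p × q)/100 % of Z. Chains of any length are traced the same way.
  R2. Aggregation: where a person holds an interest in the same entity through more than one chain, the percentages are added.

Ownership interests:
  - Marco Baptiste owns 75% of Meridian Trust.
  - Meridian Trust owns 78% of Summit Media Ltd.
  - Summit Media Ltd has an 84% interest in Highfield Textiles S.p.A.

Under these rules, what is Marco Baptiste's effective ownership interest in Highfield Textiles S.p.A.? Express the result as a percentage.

Chain via Meridian Trust → Summit Media Ltd (R1): 75% × 78% × 84% = 49.14% of Highfield Textiles S.p.A.

49.14%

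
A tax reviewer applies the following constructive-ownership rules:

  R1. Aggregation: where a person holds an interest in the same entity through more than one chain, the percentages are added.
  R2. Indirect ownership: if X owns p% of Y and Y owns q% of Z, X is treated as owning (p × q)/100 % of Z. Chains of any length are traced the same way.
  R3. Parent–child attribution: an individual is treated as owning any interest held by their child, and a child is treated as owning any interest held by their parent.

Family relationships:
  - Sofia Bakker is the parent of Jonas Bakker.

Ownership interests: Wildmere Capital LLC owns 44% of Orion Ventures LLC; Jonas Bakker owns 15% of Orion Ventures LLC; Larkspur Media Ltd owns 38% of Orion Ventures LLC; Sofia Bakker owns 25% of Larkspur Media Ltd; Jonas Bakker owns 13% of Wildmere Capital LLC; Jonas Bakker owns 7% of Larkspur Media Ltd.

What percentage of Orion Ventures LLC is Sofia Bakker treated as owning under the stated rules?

32.88%

By parent–child attribution (R3), Sofia Bakker is treated as also owning Jonas Bakker's interest in Larkspur Media Ltd, giving 25% + 7% = 32%.
By parent–child attribution (R3), Sofia Bakker is treated as owning Jonas Bakker's 13% interest in Wildmere Capital LLC.
By parent–child attribution (R3), Sofia Bakker is treated as owning Jonas Bakker's 15% interest in Orion Ventures LLC.
Chain via Larkspur Media Ltd (R2): 32% × 38% = 12.16% of Orion Ventures LLC.
Chain via Wildmere Capital LLC (R2): 13% × 44% = 5.72% of Orion Ventures LLC.
Direct interest in Orion Ventures LLC: 15%.
Aggregating (R1): 12.16% + 5.72% + 15% = 32.88%.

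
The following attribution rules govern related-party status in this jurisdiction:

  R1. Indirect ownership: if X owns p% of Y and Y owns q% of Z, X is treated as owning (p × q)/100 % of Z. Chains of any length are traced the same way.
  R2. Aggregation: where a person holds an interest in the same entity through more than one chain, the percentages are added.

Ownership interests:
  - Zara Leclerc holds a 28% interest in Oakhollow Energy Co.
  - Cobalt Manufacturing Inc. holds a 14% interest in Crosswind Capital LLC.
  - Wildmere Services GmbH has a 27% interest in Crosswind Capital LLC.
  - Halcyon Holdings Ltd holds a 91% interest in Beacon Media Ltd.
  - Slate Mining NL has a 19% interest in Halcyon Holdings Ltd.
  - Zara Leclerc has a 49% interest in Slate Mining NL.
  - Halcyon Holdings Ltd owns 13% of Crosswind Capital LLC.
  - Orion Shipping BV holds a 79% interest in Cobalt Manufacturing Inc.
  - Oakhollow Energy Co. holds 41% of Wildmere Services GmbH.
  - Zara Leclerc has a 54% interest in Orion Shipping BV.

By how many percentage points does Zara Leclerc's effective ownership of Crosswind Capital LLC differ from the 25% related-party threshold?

14.7177

Chain via Slate Mining NL → Halcyon Holdings Ltd (R1): 49% × 19% × 13% = 1.2103% of Crosswind Capital LLC.
Chain via Orion Shipping BV → Cobalt Manufacturing Inc. (R1): 54% × 79% × 14% = 5.9724% of Crosswind Capital LLC.
Chain via Oakhollow Energy Co. → Wildmere Services GmbH (R1): 28% × 41% × 27% = 3.0996% of Crosswind Capital LLC.
Aggregating (R2): 1.2103% + 5.9724% + 3.0996% = 10.2823%.
10.2823% falls short of the 25% threshold by 14.7177 percentage points.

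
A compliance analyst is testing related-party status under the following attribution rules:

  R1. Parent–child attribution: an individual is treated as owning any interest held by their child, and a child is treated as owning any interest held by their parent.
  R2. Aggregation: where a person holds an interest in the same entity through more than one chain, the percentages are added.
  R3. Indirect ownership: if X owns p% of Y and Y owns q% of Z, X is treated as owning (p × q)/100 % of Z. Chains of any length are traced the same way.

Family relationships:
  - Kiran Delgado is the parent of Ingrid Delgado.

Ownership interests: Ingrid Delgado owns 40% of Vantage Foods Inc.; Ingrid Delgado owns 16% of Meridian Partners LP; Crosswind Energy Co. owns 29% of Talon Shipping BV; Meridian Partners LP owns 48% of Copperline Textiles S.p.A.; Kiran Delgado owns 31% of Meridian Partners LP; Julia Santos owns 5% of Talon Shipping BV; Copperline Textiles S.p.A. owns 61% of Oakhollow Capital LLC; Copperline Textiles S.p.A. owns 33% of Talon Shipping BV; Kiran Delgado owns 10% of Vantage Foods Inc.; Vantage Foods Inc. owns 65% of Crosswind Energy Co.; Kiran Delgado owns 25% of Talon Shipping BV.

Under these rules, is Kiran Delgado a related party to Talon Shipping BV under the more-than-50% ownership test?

No

By parent–child attribution (R1), Kiran Delgado is treated as also owning Ingrid Delgado's interest in Vantage Foods Inc, giving 10% + 40% = 50%.
By parent–child attribution (R1), Kiran Delgado is treated as also owning Ingrid Delgado's interest in Meridian Partners LP, giving 31% + 16% = 47%.
Chain via Vantage Foods Inc. → Crosswind Energy Co. (R3): 50% × 65% × 29% = 9.425% of Talon Shipping BV.
Chain via Meridian Partners LP → Copperline Textiles S.p.A. (R3): 47% × 48% × 33% = 7.4448% of Talon Shipping BV.
Direct interest in Talon Shipping BV: 25%.
Aggregating (R2): 9.425% + 7.4448% + 25% = 41.8698%.
41.8698% does not exceed the 50% threshold, so Kiran is not a related party to Talon Shipping BV.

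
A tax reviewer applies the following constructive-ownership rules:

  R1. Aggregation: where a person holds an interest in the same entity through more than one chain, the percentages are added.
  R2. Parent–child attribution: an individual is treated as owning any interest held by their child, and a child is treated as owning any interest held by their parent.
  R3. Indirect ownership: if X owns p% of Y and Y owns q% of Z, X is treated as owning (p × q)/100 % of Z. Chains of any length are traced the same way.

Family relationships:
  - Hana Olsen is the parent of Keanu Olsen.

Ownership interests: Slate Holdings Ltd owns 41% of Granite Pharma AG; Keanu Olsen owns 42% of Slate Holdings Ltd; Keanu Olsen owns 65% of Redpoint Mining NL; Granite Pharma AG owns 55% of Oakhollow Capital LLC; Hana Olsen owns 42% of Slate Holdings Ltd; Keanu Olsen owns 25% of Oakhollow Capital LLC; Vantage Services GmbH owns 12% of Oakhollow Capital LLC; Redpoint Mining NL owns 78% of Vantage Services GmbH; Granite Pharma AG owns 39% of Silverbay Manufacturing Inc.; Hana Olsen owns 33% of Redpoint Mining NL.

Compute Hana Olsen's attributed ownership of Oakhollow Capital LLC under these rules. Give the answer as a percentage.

53.1148%

By parent–child attribution (R2), Hana Olsen is treated as also owning Keanu Olsen's interest in Redpoint Mining NL, giving 33% + 65% = 98%.
By parent–child attribution (R2), Hana Olsen is treated as also owning Keanu Olsen's interest in Slate Holdings Ltd, giving 42% + 42% = 84%.
By parent–child attribution (R2), Hana Olsen is treated as owning Keanu Olsen's 25% interest in Oakhollow Capital LLC.
Chain via Redpoint Mining NL → Vantage Services GmbH (R3): 98% × 78% × 12% = 9.1728% of Oakhollow Capital LLC.
Chain via Slate Holdings Ltd → Granite Pharma AG (R3): 84% × 41% × 55% = 18.942% of Oakhollow Capital LLC.
Direct interest in Oakhollow Capital LLC: 25%.
Aggregating (R1): 9.1728% + 18.942% + 25% = 53.1148%.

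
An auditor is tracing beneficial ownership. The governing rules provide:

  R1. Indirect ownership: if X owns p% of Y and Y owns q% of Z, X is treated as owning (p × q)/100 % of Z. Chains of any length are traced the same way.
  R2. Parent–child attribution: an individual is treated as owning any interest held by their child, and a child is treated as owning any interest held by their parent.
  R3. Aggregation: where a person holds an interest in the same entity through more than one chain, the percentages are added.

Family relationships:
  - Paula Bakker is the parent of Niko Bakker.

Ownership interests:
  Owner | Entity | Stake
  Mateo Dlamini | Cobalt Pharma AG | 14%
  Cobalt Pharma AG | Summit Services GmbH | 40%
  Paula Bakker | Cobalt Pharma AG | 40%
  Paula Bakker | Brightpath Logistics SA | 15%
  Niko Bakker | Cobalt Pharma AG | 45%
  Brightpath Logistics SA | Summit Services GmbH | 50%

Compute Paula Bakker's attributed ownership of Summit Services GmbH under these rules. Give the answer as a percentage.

By parent–child attribution (R2), Paula Bakker is treated as also owning Niko Bakker's interest in Cobalt Pharma AG, giving 40% + 45% = 85%.
Chain via Brightpath Logistics SA (R1): 15% × 50% = 7.5% of Summit Services GmbH.
Chain via Cobalt Pharma AG (R1): 85% × 40% = 34% of Summit Services GmbH.
Aggregating (R3): 7.5% + 34% = 41.5%.

41.5%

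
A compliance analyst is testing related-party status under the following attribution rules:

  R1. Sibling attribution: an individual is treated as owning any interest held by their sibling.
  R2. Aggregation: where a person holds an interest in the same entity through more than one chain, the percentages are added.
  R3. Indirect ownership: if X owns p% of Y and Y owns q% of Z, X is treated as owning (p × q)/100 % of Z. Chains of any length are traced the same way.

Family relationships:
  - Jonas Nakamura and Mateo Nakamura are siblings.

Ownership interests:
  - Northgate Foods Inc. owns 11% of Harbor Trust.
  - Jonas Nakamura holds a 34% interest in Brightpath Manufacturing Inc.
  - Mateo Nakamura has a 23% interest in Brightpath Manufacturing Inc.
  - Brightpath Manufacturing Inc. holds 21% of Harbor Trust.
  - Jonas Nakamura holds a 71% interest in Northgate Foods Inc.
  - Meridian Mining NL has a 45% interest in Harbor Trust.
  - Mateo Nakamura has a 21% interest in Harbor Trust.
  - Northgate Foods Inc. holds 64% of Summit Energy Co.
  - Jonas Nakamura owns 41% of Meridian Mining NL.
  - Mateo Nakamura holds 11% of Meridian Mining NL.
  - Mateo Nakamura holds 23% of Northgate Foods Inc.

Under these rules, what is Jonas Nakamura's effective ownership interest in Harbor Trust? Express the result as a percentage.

By sibling attribution (R1), Jonas Nakamura is treated as also owning Mateo Nakamura's interest in Brightpath Manufacturing Inc, giving 34% + 23% = 57%.
By sibling attribution (R1), Jonas Nakamura is treated as also owning Mateo Nakamura's interest in Meridian Mining NL, giving 41% + 11% = 52%.
By sibling attribution (R1), Jonas Nakamura is treated as also owning Mateo Nakamura's interest in Northgate Foods Inc, giving 71% + 23% = 94%.
By sibling attribution (R1), Jonas Nakamura is treated as owning Mateo Nakamura's 21% interest in Harbor Trust.
Chain via Brightpath Manufacturing Inc. (R3): 57% × 21% = 11.97% of Harbor Trust.
Chain via Meridian Mining NL (R3): 52% × 45% = 23.4% of Harbor Trust.
Chain via Northgate Foods Inc. (R3): 94% × 11% = 10.34% of Harbor Trust.
Direct interest in Harbor Trust: 21%.
Aggregating (R2): 11.97% + 23.4% + 10.34% + 21% = 66.71%.

66.71%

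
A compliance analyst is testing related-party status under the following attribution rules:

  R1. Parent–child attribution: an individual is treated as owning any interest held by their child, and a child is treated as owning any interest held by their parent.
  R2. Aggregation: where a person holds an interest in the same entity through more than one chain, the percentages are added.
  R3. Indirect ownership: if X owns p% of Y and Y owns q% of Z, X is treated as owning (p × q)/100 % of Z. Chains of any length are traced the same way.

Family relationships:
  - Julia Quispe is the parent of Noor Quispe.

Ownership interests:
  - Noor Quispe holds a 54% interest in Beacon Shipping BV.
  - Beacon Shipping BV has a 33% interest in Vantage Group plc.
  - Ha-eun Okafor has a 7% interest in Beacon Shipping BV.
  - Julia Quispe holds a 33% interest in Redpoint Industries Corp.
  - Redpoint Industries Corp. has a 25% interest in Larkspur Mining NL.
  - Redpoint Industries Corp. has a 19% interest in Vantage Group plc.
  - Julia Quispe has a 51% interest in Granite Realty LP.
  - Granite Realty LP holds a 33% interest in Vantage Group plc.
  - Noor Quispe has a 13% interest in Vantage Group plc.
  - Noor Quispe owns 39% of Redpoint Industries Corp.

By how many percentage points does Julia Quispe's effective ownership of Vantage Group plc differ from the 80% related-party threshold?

By parent–child attribution (R1), Julia Quispe is treated as also owning Noor Quispe's interest in Redpoint Industries Corp, giving 33% + 39% = 72%.
By parent–child attribution (R1), Julia Quispe is treated as owning Noor Quispe's 54% interest in Beacon Shipping BV.
By parent–child attribution (R1), Julia Quispe is treated as owning Noor Quispe's 13% interest in Vantage Group plc.
Chain via Granite Realty LP (R3): 51% × 33% = 16.83% of Vantage Group plc.
Chain via Redpoint Industries Corp. (R3): 72% × 19% = 13.68% of Vantage Group plc.
Chain via Beacon Shipping BV (R3): 54% × 33% = 17.82% of Vantage Group plc.
Direct interest in Vantage Group plc: 13%.
Aggregating (R2): 16.83% + 13.68% + 17.82% + 13% = 61.33%.
61.33% falls short of the 80% threshold by 18.67 percentage points.

18.67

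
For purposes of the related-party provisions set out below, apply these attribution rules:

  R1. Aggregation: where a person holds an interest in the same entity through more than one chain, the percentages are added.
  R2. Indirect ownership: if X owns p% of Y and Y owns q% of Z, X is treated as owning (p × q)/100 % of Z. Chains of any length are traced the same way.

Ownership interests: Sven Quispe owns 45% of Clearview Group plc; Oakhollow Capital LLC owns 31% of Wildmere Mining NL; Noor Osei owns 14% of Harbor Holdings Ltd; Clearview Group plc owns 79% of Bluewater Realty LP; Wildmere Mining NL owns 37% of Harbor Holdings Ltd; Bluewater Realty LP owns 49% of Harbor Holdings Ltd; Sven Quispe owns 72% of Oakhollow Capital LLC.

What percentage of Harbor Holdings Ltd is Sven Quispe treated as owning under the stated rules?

25.6779%

Chain via Oakhollow Capital LLC → Wildmere Mining NL (R2): 72% × 31% × 37% = 8.2584% of Harbor Holdings Ltd.
Chain via Clearview Group plc → Bluewater Realty LP (R2): 45% × 79% × 49% = 17.4195% of Harbor Holdings Ltd.
Aggregating (R1): 8.2584% + 17.4195% = 25.6779%.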